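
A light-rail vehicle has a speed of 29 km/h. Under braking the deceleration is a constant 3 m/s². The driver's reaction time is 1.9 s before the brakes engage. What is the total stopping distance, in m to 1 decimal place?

Total stopping distance ≈ 26.1 m

29 km/h ÷ 3.6 = 8.0556 m/s.
Reaction distance = v·t_r = 8.0556 × 1.9 = 15.306 m.
Braking distance = v²/(2a) = 8.0556² / (2 × 3.000) = 64.893 / 6.000 = 10.816 m.
Total = 15.306 + 10.816 = 26.122 m.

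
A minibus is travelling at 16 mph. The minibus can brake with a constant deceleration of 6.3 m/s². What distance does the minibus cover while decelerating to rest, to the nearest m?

Braking distance ≈ 4 m

16 mph × 0.44704 = 7.1526 m/s.
Braking distance = v²/(2a) = 7.1526² / (2 × 6.300) = 51.160 / 12.600 = 4.060 m.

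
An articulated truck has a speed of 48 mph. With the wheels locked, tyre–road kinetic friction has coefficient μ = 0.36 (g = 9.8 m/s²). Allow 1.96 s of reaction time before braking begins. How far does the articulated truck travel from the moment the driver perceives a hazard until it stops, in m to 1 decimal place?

48 mph × 0.44704 = 21.4579 m/s.
a = μg = 0.36 × 9.8 = 3.528 m/s².
Reaction distance = v·t_r = 21.4579 × 1.96 = 42.057 m.
Braking distance = v²/(2a) = 21.4579² / (2 × 3.528) = 460.441 / 7.056 = 65.255 m.
Total = 42.057 + 65.255 = 107.312 m.

Total stopping distance ≈ 107.3 m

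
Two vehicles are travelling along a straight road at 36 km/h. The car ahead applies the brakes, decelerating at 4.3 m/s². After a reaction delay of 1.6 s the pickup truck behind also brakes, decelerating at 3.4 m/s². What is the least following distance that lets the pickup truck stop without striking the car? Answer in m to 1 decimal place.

Minimum gap ≈ 19.1 m

36 km/h ÷ 3.6 = 10.0000 m/s.
Leader travels v²/(2a_L) = 100.000 / 8.600 = 11.628 m before stopping.
Follower covers v·t_r = 10.0000 × 1.6 = 16.000 m while reacting, then v²/(2a_F) = 100.000 / 6.800 = 14.706 m while braking, for a total of 16.000 + 14.706 = 30.706 m.
Since a_F ≤ a_L and the follower starts braking later, the follower is never slower than the leader, so the closest approach is when both have stopped.
Minimum gap = 30.706 − 11.628 = 19.078 m.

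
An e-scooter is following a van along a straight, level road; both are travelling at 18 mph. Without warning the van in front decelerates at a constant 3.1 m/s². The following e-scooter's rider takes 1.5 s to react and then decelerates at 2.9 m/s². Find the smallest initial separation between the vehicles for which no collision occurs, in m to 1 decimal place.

Minimum gap ≈ 12.8 m

18 mph × 0.44704 = 8.0467 m/s.
Leader travels v²/(2a_L) = 64.749 / 6.200 = 10.443 m before stopping.
Follower covers v·t_r = 8.0467 × 1.5 = 12.070 m while reacting, then v²/(2a_F) = 64.749 / 5.800 = 11.164 m while braking, for a total of 12.070 + 11.164 = 23.234 m.
Since a_F ≤ a_L and the follower starts braking later, the follower is never slower than the leader, so the closest approach is when both have stopped.
Minimum gap = 23.234 − 10.443 = 12.791 m.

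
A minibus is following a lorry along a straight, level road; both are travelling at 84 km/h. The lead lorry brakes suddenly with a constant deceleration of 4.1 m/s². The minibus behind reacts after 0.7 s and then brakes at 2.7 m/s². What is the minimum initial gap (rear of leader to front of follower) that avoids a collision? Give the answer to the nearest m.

84 km/h ÷ 3.6 = 23.3333 m/s.
Leader travels v²/(2a_L) = 544.443 / 8.200 = 66.395 m before stopping.
Follower covers v·t_r = 23.3333 × 0.7 = 16.333 m while reacting, then v²/(2a_F) = 544.443 / 5.400 = 100.823 m while braking, for a total of 16.333 + 100.823 = 117.156 m.
Since a_F ≤ a_L and the follower starts braking later, the follower is never slower than the leader, so the closest approach is when both have stopped.
Minimum gap = 117.156 − 66.395 = 50.761 m.

Minimum gap ≈ 51 m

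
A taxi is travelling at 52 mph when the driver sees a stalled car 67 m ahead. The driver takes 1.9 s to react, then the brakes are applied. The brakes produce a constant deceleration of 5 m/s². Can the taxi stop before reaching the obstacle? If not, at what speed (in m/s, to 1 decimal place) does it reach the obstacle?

52 mph × 0.44704 = 23.2461 m/s.
Reaction distance = 23.2461 × 1.9 = 44.168 m.
Braking distance needed to stop: v²/(2a) = 540.381 / 10.000 = 54.038 m, so total needed = 44.168 + 54.038 = 98.206 m > 67 m — it cannot stop.
Distance remaining when braking begins: 67 − 44.168 = 22.832 m.
v² = v₀² − 2a·d = 540.381 − 2 × 5.000 × 22.832 = 312.061 m²/s².
v = √312.061 = 17.665 m/s.

No — it strikes the obstacle at 17.7 m/s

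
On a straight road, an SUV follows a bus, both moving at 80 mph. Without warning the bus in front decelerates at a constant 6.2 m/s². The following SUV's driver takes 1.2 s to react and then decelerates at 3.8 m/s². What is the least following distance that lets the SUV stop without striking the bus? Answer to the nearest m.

Minimum gap ≈ 108 m

80 mph × 0.44704 = 35.7632 m/s.
Leader travels v²/(2a_L) = 1279.006 / 12.400 = 103.146 m before stopping.
Follower covers v·t_r = 35.7632 × 1.2 = 42.916 m while reacting, then v²/(2a_F) = 1279.006 / 7.600 = 168.290 m while braking, for a total of 42.916 + 168.290 = 211.206 m.
Since a_F ≤ a_L and the follower starts braking later, the follower is never slower than the leader, so the closest approach is when both have stopped.
Minimum gap = 211.206 − 103.146 = 108.060 m.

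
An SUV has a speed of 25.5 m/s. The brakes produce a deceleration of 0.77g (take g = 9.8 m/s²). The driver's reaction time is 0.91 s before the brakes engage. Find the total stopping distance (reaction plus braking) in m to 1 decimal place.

Total stopping distance ≈ 66.3 m

a = 0.77 × 9.8 = 7.546 m/s².
Reaction distance = v·t_r = 25.5000 × 0.91 = 23.205 m.
Braking distance = v²/(2a) = 25.5000² / (2 × 7.546) = 650.250 / 15.092 = 43.086 m.
Total = 23.205 + 43.086 = 66.291 m.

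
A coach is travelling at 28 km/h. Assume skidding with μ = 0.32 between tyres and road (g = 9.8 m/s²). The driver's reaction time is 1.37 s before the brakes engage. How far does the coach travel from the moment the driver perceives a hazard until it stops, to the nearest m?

28 km/h ÷ 3.6 = 7.7778 m/s.
a = μg = 0.32 × 9.8 = 3.136 m/s².
Reaction distance = v·t_r = 7.7778 × 1.37 = 10.656 m.
Braking distance = v²/(2a) = 7.7778² / (2 × 3.136) = 60.494 / 6.272 = 9.645 m.
Total = 10.656 + 9.645 = 20.301 m.

Total stopping distance ≈ 20 m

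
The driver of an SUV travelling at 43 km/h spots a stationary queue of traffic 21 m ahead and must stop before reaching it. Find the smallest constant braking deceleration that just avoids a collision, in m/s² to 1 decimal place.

Required deceleration ≈ 3.4 m/s²

43 km/h ÷ 3.6 = 11.9444 m/s.
v² = 2a·d ⇒ a = v²/(2d) = 11.9444² / (2 × 21.000) = 142.669 / 42.000 = 3.3969 m/s².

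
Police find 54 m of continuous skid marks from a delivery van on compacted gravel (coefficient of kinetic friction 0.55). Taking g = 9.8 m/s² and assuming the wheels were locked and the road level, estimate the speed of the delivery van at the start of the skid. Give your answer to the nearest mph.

Initial speed ≈ 54 mph

Deceleration a = μg = 0.55 × 9.8 = 5.390 m/s².
v = √(2a·d) = √(2 × 5.390 × 54) = √582.120 = 24.1272 m/s.
= 24.1272 ÷ 0.44704 = 53.971 mph.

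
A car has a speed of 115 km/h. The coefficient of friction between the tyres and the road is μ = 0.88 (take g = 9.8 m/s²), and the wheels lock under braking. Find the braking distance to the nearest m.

115 km/h ÷ 3.6 = 31.9444 m/s.
a = μg = 0.88 × 9.8 = 8.624 m/s².
Braking distance = v²/(2a) = 31.9444² / (2 × 8.624) = 1020.445 / 17.248 = 59.163 m.

Braking distance ≈ 59 m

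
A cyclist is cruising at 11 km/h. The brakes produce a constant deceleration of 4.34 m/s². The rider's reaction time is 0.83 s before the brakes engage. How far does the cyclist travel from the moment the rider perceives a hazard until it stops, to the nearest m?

Total stopping distance ≈ 4 m

11 km/h ÷ 3.6 = 3.0556 m/s.
Reaction distance = v·t_r = 3.0556 × 0.83 = 2.536 m.
Braking distance = v²/(2a) = 3.0556² / (2 × 4.340) = 9.337 / 8.680 = 1.076 m.
Total = 2.536 + 1.076 = 3.612 m.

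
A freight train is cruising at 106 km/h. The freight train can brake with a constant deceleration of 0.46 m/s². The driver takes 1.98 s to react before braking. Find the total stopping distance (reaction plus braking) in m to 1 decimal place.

106 km/h ÷ 3.6 = 29.4444 m/s.
Reaction distance = v·t_r = 29.4444 × 1.98 = 58.300 m.
Braking distance = v²/(2a) = 29.4444² / (2 × 0.460) = 866.973 / 0.920 = 942.362 m.
Total = 58.300 + 942.362 = 1000.662 m.

Total stopping distance ≈ 1000.7 m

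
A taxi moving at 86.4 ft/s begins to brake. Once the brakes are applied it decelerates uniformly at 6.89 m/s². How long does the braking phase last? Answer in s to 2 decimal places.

Braking time ≈ 3.82 s

86.4 ft/s × 0.3048 = 26.3347 m/s.
Braking time = v/a = 26.3347 / 6.890 = 3.822 s.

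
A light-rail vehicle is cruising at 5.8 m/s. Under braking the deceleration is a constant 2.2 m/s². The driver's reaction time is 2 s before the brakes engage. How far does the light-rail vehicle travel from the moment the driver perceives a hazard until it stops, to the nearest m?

Reaction distance = v·t_r = 5.8000 × 2 = 11.600 m.
Braking distance = v²/(2a) = 5.8000² / (2 × 2.200) = 33.640 / 4.400 = 7.645 m.
Total = 11.600 + 7.645 = 19.245 m.

Total stopping distance ≈ 19 m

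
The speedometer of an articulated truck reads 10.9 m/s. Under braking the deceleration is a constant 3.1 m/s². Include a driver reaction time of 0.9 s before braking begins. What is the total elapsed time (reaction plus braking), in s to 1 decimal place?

Total time ≈ 4.4 s

Braking time = v/a = 10.9000 / 3.100 = 3.516 s.
Total = 0.9 + 3.516 = 4.416 s.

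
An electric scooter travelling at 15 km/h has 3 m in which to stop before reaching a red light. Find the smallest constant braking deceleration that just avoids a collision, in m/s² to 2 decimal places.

15 km/h ÷ 3.6 = 4.1667 m/s.
v² = 2a·d ⇒ a = v²/(2d) = 4.1667² / (2 × 3.000) = 17.361 / 6.000 = 2.8935 m/s².

Required deceleration ≈ 2.89 m/s²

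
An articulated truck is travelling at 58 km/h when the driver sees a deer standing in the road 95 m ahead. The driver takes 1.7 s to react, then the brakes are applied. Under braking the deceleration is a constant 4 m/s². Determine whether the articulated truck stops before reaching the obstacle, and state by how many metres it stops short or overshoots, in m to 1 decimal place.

Yes — it stops 35.2 m short of the obstacle

58 km/h ÷ 3.6 = 16.1111 m/s.
Reaction distance = 16.1111 × 1.7 = 27.389 m.
Braking distance = v²/(2a) = 259.568 / 8.000 = 32.446 m.
Total stopping distance = 27.389 + 32.446 = 59.835 m, vs 95 m available — it stops with 95 − 59.835 = 35.165 m to spare.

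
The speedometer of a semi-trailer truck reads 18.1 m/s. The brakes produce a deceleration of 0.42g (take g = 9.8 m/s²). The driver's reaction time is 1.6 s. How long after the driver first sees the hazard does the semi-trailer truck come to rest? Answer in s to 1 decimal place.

Total time ≈ 6.0 s

a = 0.42 × 9.8 = 4.116 m/s².
Braking time = v/a = 18.1000 / 4.116 = 4.397 s.
Total = 1.6 + 4.397 = 5.997 s.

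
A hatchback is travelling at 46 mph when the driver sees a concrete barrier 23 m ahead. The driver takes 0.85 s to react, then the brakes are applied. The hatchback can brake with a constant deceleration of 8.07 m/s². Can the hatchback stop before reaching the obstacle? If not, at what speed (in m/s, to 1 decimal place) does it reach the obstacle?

No — it strikes the obstacle at 18.3 m/s

46 mph × 0.44704 = 20.5638 m/s.
Reaction distance = 20.5638 × 0.85 = 17.479 m.
Braking distance needed to stop: v²/(2a) = 422.870 / 16.140 = 26.200 m, so total needed = 17.479 + 26.200 = 43.679 m > 23 m — it cannot stop.
Distance remaining when braking begins: 23 − 17.479 = 5.521 m.
v² = v₀² − 2a·d = 422.870 − 2 × 8.070 × 5.521 = 333.761 m²/s².
v = √333.761 = 18.269 m/s.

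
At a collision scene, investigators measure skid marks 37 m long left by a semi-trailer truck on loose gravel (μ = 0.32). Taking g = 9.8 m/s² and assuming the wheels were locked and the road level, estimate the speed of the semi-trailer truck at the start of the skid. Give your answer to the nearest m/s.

Initial speed ≈ 15 m/s

Deceleration a = μg = 0.32 × 9.8 = 3.136 m/s².
v = √(2a·d) = √(2 × 3.136 × 37) = √232.064 = 15.2336 m/s.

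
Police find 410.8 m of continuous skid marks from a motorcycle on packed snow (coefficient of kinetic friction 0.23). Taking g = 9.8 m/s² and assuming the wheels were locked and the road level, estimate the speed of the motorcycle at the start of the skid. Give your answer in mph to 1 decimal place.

Initial speed ≈ 96.3 mph

Deceleration a = μg = 0.23 × 9.8 = 2.254 m/s².
v = √(2a·d) = √(2 × 2.254 × 410.8) = √1851.886 = 43.0335 m/s.
= 43.0335 ÷ 0.44704 = 96.263 mph.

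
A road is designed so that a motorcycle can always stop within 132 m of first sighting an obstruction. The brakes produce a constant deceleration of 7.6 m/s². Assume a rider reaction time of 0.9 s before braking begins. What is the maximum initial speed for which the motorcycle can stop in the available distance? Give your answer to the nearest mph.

Stopping distance: v·t_r + v²/(2a) = 132 with t_r = 0.9 s and a = 7.600 m/s².
So v² + 13.680 v − 2006.40 = 0.
Positive root: v = −a·t_r + √((a·t_r)² + 2a·d) = −6.840 + √(46.786 + 2006.40) = 38.4721 m/s.
38.4721 m/s ÷ 0.44704 = 86.060 mph.

Maximum speed ≈ 86 mph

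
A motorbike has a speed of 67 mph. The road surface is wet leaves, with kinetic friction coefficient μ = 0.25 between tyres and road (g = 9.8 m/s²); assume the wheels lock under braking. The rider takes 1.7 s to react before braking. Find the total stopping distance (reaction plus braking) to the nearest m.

Total stopping distance ≈ 234 m

67 mph × 0.44704 = 29.9517 m/s.
a = μg = 0.25 × 9.8 = 2.450 m/s².
Reaction distance = v·t_r = 29.9517 × 1.7 = 50.918 m.
Braking distance = v²/(2a) = 29.9517² / (2 × 2.450) = 897.104 / 4.900 = 183.082 m.
Total = 50.918 + 183.082 = 234.000 m.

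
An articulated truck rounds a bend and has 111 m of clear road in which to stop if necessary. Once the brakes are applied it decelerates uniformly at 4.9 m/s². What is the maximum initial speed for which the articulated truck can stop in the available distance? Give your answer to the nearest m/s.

v²/(2a) = d ⇒ v = √(2 × 4.900 × 111) = √1087.80 = 32.9818 m/s.

Maximum speed ≈ 33 m/s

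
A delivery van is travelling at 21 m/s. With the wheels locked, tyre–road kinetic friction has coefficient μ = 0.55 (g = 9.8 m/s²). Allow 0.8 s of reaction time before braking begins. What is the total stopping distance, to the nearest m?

a = μg = 0.55 × 9.8 = 5.390 m/s².
Reaction distance = v·t_r = 21.0000 × 0.8 = 16.800 m.
Braking distance = v²/(2a) = 21.0000² / (2 × 5.390) = 441.000 / 10.780 = 40.909 m.
Total = 16.800 + 40.909 = 57.709 m.

Total stopping distance ≈ 58 m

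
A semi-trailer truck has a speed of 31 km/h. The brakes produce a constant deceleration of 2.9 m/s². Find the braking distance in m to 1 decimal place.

Braking distance ≈ 12.8 m

31 km/h ÷ 3.6 = 8.6111 m/s.
Braking distance = v²/(2a) = 8.6111² / (2 × 2.900) = 74.151 / 5.800 = 12.785 m.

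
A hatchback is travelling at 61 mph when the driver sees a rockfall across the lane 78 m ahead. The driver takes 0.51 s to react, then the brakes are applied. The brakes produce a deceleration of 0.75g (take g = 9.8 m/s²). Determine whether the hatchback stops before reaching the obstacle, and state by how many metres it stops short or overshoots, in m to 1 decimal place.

Yes — it stops 13.5 m short of the obstacle

61 mph × 0.44704 = 27.2694 m/s.
a = 0.75 × 9.8 = 7.350 m/s².
Reaction distance = 27.2694 × 0.51 = 13.907 m.
Braking distance = v²/(2a) = 743.620 / 14.700 = 50.586 m.
Total stopping distance = 13.907 + 50.586 = 64.493 m, vs 78 m available — it stops with 78 − 64.493 = 13.507 m to spare.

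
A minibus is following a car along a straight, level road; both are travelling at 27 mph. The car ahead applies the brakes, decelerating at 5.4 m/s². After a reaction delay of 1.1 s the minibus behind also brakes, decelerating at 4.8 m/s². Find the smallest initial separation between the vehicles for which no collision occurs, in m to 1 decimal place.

27 mph × 0.44704 = 12.0701 m/s.
Leader travels v²/(2a_L) = 145.687 / 10.800 = 13.490 m before stopping.
Follower covers v·t_r = 12.0701 × 1.1 = 13.277 m while reacting, then v²/(2a_F) = 145.687 / 9.600 = 15.176 m while braking, for a total of 13.277 + 15.176 = 28.453 m.
Since a_F ≤ a_L and the follower starts braking later, the follower is never slower than the leader, so the closest approach is when both have stopped.
Minimum gap = 28.453 − 13.490 = 14.963 m.

Minimum gap ≈ 15.0 m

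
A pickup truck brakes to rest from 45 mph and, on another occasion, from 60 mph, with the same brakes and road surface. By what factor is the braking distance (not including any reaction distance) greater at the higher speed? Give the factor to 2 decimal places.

Braking distance d = v²/(2a), so with a fixed, d ∝ v².
Factor = (60/45)² = 1.3333² = 1.7777.

Factor ≈ 1.78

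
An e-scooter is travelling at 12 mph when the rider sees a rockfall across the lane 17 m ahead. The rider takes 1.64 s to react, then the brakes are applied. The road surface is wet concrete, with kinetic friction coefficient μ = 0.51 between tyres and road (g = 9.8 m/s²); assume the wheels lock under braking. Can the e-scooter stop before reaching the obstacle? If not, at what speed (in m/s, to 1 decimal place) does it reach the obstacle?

Yes — it stops about 5.3 m short of the obstacle, so it never reaches it

12 mph × 0.44704 = 5.3645 m/s.
a = μg = 0.51 × 9.8 = 4.998 m/s².
Reaction distance = 5.3645 × 1.64 = 8.798 m.
Braking distance = v²/(2a) = 28.778 / 9.996 = 2.879 m.
Total stopping distance = 8.798 + 2.879 = 11.677 m, vs 17 m available — it stops with 17 − 11.677 = 5.323 m to spare.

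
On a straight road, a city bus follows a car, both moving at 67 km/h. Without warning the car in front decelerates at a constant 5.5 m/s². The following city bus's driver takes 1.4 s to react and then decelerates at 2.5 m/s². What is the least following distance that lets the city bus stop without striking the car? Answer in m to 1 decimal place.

Minimum gap ≈ 63.8 m

67 km/h ÷ 3.6 = 18.6111 m/s.
Leader travels v²/(2a_L) = 346.373 / 11.000 = 31.488 m before stopping.
Follower covers v·t_r = 18.6111 × 1.4 = 26.056 m while reacting, then v²/(2a_F) = 346.373 / 5.000 = 69.275 m while braking, for a total of 26.056 + 69.275 = 95.331 m.
Since a_F ≤ a_L and the follower starts braking later, the follower is never slower than the leader, so the closest approach is when both have stopped.
Minimum gap = 95.331 − 31.488 = 63.843 m.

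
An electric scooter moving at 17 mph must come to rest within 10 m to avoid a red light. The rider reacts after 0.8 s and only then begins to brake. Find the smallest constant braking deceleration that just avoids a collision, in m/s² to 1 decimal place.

Required deceleration ≈ 7.4 m/s²

17 mph × 0.44704 = 7.5997 m/s.
Distance covered during reaction = 7.5997 × 0.8 = 6.080 m.
Distance available for braking: 10 − 6.080 = 3.920 m.
v² = 2a·d ⇒ a = v²/(2d) = 7.5997² / (2 × 3.920) = 57.755 / 7.840 = 7.3667 m/s².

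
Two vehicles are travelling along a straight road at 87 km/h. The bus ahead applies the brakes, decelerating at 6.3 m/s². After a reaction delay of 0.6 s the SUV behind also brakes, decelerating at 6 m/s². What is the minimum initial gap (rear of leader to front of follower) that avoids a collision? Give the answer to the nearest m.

87 km/h ÷ 3.6 = 24.1667 m/s.
Leader travels v²/(2a_L) = 584.029 / 12.600 = 46.352 m before stopping.
Follower covers v·t_r = 24.1667 × 0.6 = 14.500 m while reacting, then v²/(2a_F) = 584.029 / 12.000 = 48.669 m while braking, for a total of 14.500 + 48.669 = 63.169 m.
Since a_F ≤ a_L and the follower starts braking later, the follower is never slower than the leader, so the closest approach is when both have stopped.
Minimum gap = 63.169 − 46.352 = 16.817 m.

Minimum gap ≈ 17 m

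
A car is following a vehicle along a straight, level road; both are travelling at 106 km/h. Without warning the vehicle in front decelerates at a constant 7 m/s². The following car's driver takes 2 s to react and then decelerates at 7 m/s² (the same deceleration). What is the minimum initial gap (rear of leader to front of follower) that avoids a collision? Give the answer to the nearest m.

Minimum gap ≈ 59 m

106 km/h ÷ 3.6 = 29.4444 m/s.
Leader travels v²/(2a_L) = 866.973 / 14.000 = 61.927 m before stopping.
Follower covers v·t_r = 29.4444 × 2 = 58.889 m while reacting, then v²/(2a_F) = 866.973 / 14.000 = 61.927 m while braking, for a total of 58.889 + 61.927 = 120.816 m.
Since a_F ≤ a_L and the follower starts braking later, the follower is never slower than the leader, so the closest approach is when both have stopped.
Minimum gap = 120.816 − 61.927 = 58.889 m.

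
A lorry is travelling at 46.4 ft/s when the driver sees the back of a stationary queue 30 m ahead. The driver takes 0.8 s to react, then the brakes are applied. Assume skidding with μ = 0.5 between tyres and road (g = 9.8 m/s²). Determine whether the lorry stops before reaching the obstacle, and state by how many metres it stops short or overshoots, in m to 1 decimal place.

46.4 ft/s × 0.3048 = 14.1427 m/s.
a = μg = 0.5 × 9.8 = 4.900 m/s².
Reaction distance = 14.1427 × 0.8 = 11.314 m.
Braking distance = v²/(2a) = 200.016 / 9.800 = 20.410 m.
Total stopping distance = 11.314 + 20.410 = 31.724 m, vs 30 m available — it cannot stop in time and overshoots by 31.724 − 30 = 1.724 m.

No — it overshoots by 1.7 m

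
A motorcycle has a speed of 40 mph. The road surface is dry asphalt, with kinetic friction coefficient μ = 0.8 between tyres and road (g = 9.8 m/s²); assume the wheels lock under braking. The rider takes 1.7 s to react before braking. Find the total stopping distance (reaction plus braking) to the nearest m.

Total stopping distance ≈ 51 m

40 mph × 0.44704 = 17.8816 m/s.
a = μg = 0.8 × 9.8 = 7.840 m/s².
Reaction distance = v·t_r = 17.8816 × 1.7 = 30.399 m.
Braking distance = v²/(2a) = 17.8816² / (2 × 7.840) = 319.752 / 15.680 = 20.392 m.
Total = 30.399 + 20.392 = 50.791 m.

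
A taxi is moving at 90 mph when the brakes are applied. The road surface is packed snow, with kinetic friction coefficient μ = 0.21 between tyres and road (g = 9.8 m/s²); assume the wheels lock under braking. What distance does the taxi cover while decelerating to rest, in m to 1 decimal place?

Braking distance ≈ 393.3 m

90 mph × 0.44704 = 40.2336 m/s.
a = μg = 0.21 × 9.8 = 2.058 m/s².
Braking distance = v²/(2a) = 40.2336² / (2 × 2.058) = 1618.743 / 4.116 = 393.281 m.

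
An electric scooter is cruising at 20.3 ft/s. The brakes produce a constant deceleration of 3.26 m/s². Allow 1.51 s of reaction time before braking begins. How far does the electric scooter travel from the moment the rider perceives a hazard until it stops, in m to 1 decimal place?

Total stopping distance ≈ 15.2 m

20.3 ft/s × 0.3048 = 6.1874 m/s.
Reaction distance = v·t_r = 6.1874 × 1.51 = 9.343 m.
Braking distance = v²/(2a) = 6.1874² / (2 × 3.260) = 38.284 / 6.520 = 5.872 m.
Total = 9.343 + 5.872 = 15.215 m.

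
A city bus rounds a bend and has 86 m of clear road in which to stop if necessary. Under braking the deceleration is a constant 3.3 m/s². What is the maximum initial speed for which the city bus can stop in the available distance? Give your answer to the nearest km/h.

v²/(2a) = d ⇒ v = √(2 × 3.300 × 86) = √567.60 = 23.8244 m/s.
23.8244 m/s × 3.6 = 85.768 km/h.

Maximum speed ≈ 86 km/h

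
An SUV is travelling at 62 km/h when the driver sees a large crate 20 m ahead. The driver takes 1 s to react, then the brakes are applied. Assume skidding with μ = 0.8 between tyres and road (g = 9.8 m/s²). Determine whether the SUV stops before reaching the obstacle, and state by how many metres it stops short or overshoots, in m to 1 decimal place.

No — it overshoots by 16.1 m

62 km/h ÷ 3.6 = 17.2222 m/s.
a = μg = 0.8 × 9.8 = 7.840 m/s².
Reaction distance = 17.2222 × 1 = 17.222 m.
Braking distance = v²/(2a) = 296.604 / 15.680 = 18.916 m.
Total stopping distance = 17.222 + 18.916 = 36.138 m, vs 20 m available — it cannot stop in time and overshoots by 36.138 − 20 = 16.138 m.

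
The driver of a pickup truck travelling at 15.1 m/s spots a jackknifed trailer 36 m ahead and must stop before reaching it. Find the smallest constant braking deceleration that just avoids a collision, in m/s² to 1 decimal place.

v² = 2a·d ⇒ a = v²/(2d) = 15.1000² / (2 × 36.000) = 228.010 / 72.000 = 3.1668 m/s².

Required deceleration ≈ 3.2 m/s²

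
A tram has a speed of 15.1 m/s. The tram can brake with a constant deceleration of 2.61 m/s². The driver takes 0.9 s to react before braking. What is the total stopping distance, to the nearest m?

Reaction distance = v·t_r = 15.1000 × 0.9 = 13.590 m.
Braking distance = v²/(2a) = 15.1000² / (2 × 2.610) = 228.010 / 5.220 = 43.680 m.
Total = 13.590 + 43.680 = 57.270 m.

Total stopping distance ≈ 57 m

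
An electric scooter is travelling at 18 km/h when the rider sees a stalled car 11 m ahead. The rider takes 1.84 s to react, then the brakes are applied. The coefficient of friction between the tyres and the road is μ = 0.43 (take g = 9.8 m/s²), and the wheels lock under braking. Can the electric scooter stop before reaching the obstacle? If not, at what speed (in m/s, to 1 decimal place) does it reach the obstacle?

18 km/h ÷ 3.6 = 5.0000 m/s.
a = μg = 0.43 × 9.8 = 4.214 m/s².
Reaction distance = 5.0000 × 1.84 = 9.200 m.
Braking distance needed to stop: v²/(2a) = 25.000 / 8.428 = 2.966 m, so total needed = 9.200 + 2.966 = 12.166 m > 11 m — it cannot stop.
Distance remaining when braking begins: 11 − 9.200 = 1.800 m.
v² = v₀² − 2a·d = 25.000 − 2 × 4.214 × 1.800 = 9.830 m²/s².
v = √9.830 = 3.135 m/s.

No — it strikes the obstacle at 3.1 m/s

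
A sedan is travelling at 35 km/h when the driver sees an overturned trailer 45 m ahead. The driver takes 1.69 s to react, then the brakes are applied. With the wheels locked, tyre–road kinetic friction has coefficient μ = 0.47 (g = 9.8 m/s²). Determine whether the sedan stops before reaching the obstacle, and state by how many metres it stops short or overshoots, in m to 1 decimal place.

35 km/h ÷ 3.6 = 9.7222 m/s.
a = μg = 0.47 × 9.8 = 4.606 m/s².
Reaction distance = 9.7222 × 1.69 = 16.431 m.
Braking distance = v²/(2a) = 94.521 / 9.212 = 10.261 m.
Total stopping distance = 16.431 + 10.261 = 26.692 m, vs 45 m available — it stops with 45 − 26.692 = 18.308 m to spare.

Yes — it stops 18.3 m short of the obstacle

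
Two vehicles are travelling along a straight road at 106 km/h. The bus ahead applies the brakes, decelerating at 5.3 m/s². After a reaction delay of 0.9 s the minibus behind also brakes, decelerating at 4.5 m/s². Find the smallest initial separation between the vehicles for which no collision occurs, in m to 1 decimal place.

106 km/h ÷ 3.6 = 29.4444 m/s.
Leader travels v²/(2a_L) = 866.973 / 10.600 = 81.790 m before stopping.
Follower covers v·t_r = 29.4444 × 0.9 = 26.500 m while reacting, then v²/(2a_F) = 866.973 / 9.000 = 96.330 m while braking, for a total of 26.500 + 96.330 = 122.830 m.
Since a_F ≤ a_L and the follower starts braking later, the follower is never slower than the leader, so the closest approach is when both have stopped.
Minimum gap = 122.830 − 81.790 = 41.040 m.

Minimum gap ≈ 41.0 m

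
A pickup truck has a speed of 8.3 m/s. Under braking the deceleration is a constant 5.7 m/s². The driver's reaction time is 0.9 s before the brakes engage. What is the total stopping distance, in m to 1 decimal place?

Reaction distance = v·t_r = 8.3000 × 0.9 = 7.470 m.
Braking distance = v²/(2a) = 8.3000² / (2 × 5.700) = 68.890 / 11.400 = 6.043 m.
Total = 7.470 + 6.043 = 13.513 m.

Total stopping distance ≈ 13.5 m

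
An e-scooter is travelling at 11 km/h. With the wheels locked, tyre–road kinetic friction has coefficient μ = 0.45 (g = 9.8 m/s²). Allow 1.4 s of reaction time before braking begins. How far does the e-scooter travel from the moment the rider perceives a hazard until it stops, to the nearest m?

Total stopping distance ≈ 5 m

11 km/h ÷ 3.6 = 3.0556 m/s.
a = μg = 0.45 × 9.8 = 4.410 m/s².
Reaction distance = v·t_r = 3.0556 × 1.4 = 4.278 m.
Braking distance = v²/(2a) = 3.0556² / (2 × 4.410) = 9.337 / 8.820 = 1.059 m.
Total = 4.278 + 1.059 = 5.337 m.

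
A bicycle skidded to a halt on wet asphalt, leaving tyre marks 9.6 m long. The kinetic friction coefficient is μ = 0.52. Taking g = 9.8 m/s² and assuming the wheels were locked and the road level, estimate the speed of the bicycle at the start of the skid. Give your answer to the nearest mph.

Initial speed ≈ 22 mph

Deceleration a = μg = 0.52 × 9.8 = 5.096 m/s².
v = √(2a·d) = √(2 × 5.096 × 9.6) = √97.843 = 9.8916 m/s.
= 9.8916 ÷ 0.44704 = 22.127 mph.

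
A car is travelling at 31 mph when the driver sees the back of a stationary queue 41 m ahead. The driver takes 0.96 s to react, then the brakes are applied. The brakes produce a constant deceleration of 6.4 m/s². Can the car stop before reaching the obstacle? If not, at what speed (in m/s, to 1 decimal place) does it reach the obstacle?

31 mph × 0.44704 = 13.8582 m/s.
Reaction distance = 13.8582 × 0.96 = 13.304 m.
Braking distance = v²/(2a) = 192.050 / 12.800 = 15.004 m.
Total stopping distance = 13.304 + 15.004 = 28.308 m, vs 41 m available — it stops with 41 − 28.308 = 12.692 m to spare.

Yes — it stops about 12.7 m short of the obstacle, so it never reaches it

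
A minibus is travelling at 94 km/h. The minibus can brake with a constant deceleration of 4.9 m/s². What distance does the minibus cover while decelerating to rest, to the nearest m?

94 km/h ÷ 3.6 = 26.1111 m/s.
Braking distance = v²/(2a) = 26.1111² / (2 × 4.900) = 681.790 / 9.800 = 69.570 m.

Braking distance ≈ 70 m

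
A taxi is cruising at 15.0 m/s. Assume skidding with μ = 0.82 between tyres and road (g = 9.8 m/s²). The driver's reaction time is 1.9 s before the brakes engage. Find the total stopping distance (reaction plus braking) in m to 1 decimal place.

a = μg = 0.82 × 9.8 = 8.036 m/s².
Reaction distance = v·t_r = 15.0000 × 1.9 = 28.500 m.
Braking distance = v²/(2a) = 15.0000² / (2 × 8.036) = 225.000 / 16.072 = 14.000 m.
Total = 28.500 + 14.000 = 42.500 m.

Total stopping distance ≈ 42.5 m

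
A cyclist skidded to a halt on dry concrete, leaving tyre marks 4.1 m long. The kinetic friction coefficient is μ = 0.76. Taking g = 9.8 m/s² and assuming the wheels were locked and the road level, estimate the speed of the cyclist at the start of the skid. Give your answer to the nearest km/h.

Initial speed ≈ 28 km/h

Deceleration a = μg = 0.76 × 9.8 = 7.448 m/s².
v = √(2a·d) = √(2 × 7.448 × 4.1) = √61.074 = 7.8150 m/s.
= 7.8150 × 3.6 = 28.134 km/h.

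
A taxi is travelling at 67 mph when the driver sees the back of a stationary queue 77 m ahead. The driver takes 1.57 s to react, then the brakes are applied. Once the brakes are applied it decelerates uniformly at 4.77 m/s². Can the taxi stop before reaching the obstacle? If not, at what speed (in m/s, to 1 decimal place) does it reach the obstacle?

No — it strikes the obstacle at 24.7 m/s

67 mph × 0.44704 = 29.9517 m/s.
Reaction distance = 29.9517 × 1.57 = 47.024 m.
Braking distance needed to stop: v²/(2a) = 897.104 / 9.540 = 94.036 m, so total needed = 47.024 + 94.036 = 141.060 m > 77 m — it cannot stop.
Distance remaining when braking begins: 77 − 47.024 = 29.976 m.
v² = v₀² − 2a·d = 897.104 − 2 × 4.770 × 29.976 = 611.133 m²/s².
v = √611.133 = 24.721 m/s.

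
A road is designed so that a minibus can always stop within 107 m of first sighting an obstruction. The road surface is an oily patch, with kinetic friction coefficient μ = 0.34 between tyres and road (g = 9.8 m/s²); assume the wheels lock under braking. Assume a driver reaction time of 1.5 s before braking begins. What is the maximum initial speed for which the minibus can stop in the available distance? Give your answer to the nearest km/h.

a = μg = 0.34 × 9.8 = 3.332 m/s².
Stopping distance: v·t_r + v²/(2a) = 107 with t_r = 1.5 s and a = 3.332 m/s².
So v² + 9.996 v − 713.05 = 0.
Positive root: v = −a·t_r + √((a·t_r)² + 2a·d) = −4.998 + √(24.980 + 713.05) = 22.1687 m/s.
22.1687 m/s × 3.6 = 79.807 km/h.

Maximum speed ≈ 80 km/h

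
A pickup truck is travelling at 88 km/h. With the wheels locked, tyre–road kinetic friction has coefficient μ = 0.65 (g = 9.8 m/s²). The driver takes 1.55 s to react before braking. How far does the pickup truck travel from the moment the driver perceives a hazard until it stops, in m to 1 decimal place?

88 km/h ÷ 3.6 = 24.4444 m/s.
a = μg = 0.65 × 9.8 = 6.370 m/s².
Reaction distance = v·t_r = 24.4444 × 1.55 = 37.889 m.
Braking distance = v²/(2a) = 24.4444² / (2 × 6.370) = 597.529 / 12.740 = 46.902 m.
Total = 37.889 + 46.902 = 84.791 m.

Total stopping distance ≈ 84.8 m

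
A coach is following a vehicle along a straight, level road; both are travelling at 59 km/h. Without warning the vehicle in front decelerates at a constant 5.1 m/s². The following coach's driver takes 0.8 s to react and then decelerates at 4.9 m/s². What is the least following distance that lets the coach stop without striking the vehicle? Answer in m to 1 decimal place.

Minimum gap ≈ 14.2 m

59 km/h ÷ 3.6 = 16.3889 m/s.
Leader travels v²/(2a_L) = 268.596 / 10.200 = 26.333 m before stopping.
Follower covers v·t_r = 16.3889 × 0.8 = 13.111 m while reacting, then v²/(2a_F) = 268.596 / 9.800 = 27.408 m while braking, for a total of 13.111 + 27.408 = 40.519 m.
Since a_F ≤ a_L and the follower starts braking later, the follower is never slower than the leader, so the closest approach is when both have stopped.
Minimum gap = 40.519 − 26.333 = 14.186 m.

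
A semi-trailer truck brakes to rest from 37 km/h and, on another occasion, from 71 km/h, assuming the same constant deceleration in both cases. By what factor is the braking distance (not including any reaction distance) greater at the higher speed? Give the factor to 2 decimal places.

Braking distance d = v²/(2a), so with a fixed, d ∝ v².
Factor = (71/37)² = 1.9189² = 3.6822.

Factor ≈ 3.68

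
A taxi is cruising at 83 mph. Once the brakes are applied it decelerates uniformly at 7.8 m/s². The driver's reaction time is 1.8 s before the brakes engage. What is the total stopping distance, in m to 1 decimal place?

Total stopping distance ≈ 155.0 m

83 mph × 0.44704 = 37.1043 m/s.
Reaction distance = v·t_r = 37.1043 × 1.8 = 66.788 m.
Braking distance = v²/(2a) = 37.1043² / (2 × 7.800) = 1376.729 / 15.600 = 88.252 m.
Total = 66.788 + 88.252 = 155.040 m.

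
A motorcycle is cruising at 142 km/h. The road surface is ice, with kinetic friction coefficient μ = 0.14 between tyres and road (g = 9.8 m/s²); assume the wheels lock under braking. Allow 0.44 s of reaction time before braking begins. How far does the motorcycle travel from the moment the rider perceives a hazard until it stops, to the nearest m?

142 km/h ÷ 3.6 = 39.4444 m/s.
a = μg = 0.14 × 9.8 = 1.372 m/s².
Reaction distance = v·t_r = 39.4444 × 0.44 = 17.356 m.
Braking distance = v²/(2a) = 39.4444² / (2 × 1.372) = 1555.861 / 2.744 = 567.005 m.
Total = 17.356 + 567.005 = 584.361 m.

Total stopping distance ≈ 584 m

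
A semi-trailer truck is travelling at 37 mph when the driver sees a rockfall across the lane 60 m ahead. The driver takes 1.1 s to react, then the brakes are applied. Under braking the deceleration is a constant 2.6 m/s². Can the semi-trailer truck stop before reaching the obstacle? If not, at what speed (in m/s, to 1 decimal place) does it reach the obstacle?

No — it strikes the obstacle at 7.5 m/s

37 mph × 0.44704 = 16.5405 m/s.
Reaction distance = 16.5405 × 1.1 = 18.195 m.
Braking distance needed to stop: v²/(2a) = 273.588 / 5.200 = 52.613 m, so total needed = 18.195 + 52.613 = 70.808 m > 60 m — it cannot stop.
Distance remaining when braking begins: 60 − 18.195 = 41.805 m.
v² = v₀² − 2a·d = 273.588 − 2 × 2.600 × 41.805 = 56.202 m²/s².
v = √56.202 = 7.497 m/s.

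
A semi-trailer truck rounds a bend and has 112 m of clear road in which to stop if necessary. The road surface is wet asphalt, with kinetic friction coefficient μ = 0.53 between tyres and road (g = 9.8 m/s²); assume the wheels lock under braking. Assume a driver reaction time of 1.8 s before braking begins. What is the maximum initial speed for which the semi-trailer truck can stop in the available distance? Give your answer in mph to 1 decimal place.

Maximum speed ≈ 58.2 mph

a = μg = 0.53 × 9.8 = 5.194 m/s².
Stopping distance: v·t_r + v²/(2a) = 112 with t_r = 1.8 s and a = 5.194 m/s².
So v² + 18.698 v − 1163.46 = 0.
Positive root: v = −a·t_r + √((a·t_r)² + 2a·d) = −9.349 + √(87.404 + 1163.46) = 26.0186 m/s.
26.0186 m/s ÷ 0.44704 = 58.202 mph.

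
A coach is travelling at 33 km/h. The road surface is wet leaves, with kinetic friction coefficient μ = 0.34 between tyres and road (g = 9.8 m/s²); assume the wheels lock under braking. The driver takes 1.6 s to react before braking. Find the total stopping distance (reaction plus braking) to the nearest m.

33 km/h ÷ 3.6 = 9.1667 m/s.
a = μg = 0.34 × 9.8 = 3.332 m/s².
Reaction distance = v·t_r = 9.1667 × 1.6 = 14.667 m.
Braking distance = v²/(2a) = 9.1667² / (2 × 3.332) = 84.028 / 6.664 = 12.609 m.
Total = 14.667 + 12.609 = 27.276 m.

Total stopping distance ≈ 27 m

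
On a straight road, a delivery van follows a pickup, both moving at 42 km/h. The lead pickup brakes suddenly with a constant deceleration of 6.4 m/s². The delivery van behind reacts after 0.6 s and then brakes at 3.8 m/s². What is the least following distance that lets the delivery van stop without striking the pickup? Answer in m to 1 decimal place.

42 km/h ÷ 3.6 = 11.6667 m/s.
Leader travels v²/(2a_L) = 136.112 / 12.800 = 10.634 m before stopping.
Follower covers v·t_r = 11.6667 × 0.6 = 7.000 m while reacting, then v²/(2a_F) = 136.112 / 7.600 = 17.909 m while braking, for a total of 7.000 + 17.909 = 24.909 m.
Since a_F ≤ a_L and the follower starts braking later, the follower is never slower than the leader, so the closest approach is when both have stopped.
Minimum gap = 24.909 − 10.634 = 14.275 m.

Minimum gap ≈ 14.3 m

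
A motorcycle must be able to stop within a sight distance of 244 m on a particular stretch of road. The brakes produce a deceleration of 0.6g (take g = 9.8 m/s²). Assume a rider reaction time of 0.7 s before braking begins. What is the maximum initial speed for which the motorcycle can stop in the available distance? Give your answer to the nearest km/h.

Maximum speed ≈ 179 km/h

a = 0.6 × 9.8 = 5.880 m/s².
Stopping distance: v·t_r + v²/(2a) = 244 with t_r = 0.7 s and a = 5.880 m/s².
So v² + 8.232 v − 2869.44 = 0.
Positive root: v = −a·t_r + √((a·t_r)² + 2a·d) = −4.116 + √(16.941 + 2869.44) = 49.6091 m/s.
49.6091 m/s × 3.6 = 178.593 km/h.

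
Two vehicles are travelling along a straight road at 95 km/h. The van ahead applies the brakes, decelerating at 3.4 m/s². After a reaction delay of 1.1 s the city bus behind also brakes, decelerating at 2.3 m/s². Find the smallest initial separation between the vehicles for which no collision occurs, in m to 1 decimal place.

95 km/h ÷ 3.6 = 26.3889 m/s.
Leader travels v²/(2a_L) = 696.374 / 6.800 = 102.408 m before stopping.
Follower covers v·t_r = 26.3889 × 1.1 = 29.028 m while reacting, then v²/(2a_F) = 696.374 / 4.600 = 151.386 m while braking, for a total of 29.028 + 151.386 = 180.414 m.
Since a_F ≤ a_L and the follower starts braking later, the follower is never slower than the leader, so the closest approach is when both have stopped.
Minimum gap = 180.414 − 102.408 = 78.006 m.

Minimum gap ≈ 78.0 m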